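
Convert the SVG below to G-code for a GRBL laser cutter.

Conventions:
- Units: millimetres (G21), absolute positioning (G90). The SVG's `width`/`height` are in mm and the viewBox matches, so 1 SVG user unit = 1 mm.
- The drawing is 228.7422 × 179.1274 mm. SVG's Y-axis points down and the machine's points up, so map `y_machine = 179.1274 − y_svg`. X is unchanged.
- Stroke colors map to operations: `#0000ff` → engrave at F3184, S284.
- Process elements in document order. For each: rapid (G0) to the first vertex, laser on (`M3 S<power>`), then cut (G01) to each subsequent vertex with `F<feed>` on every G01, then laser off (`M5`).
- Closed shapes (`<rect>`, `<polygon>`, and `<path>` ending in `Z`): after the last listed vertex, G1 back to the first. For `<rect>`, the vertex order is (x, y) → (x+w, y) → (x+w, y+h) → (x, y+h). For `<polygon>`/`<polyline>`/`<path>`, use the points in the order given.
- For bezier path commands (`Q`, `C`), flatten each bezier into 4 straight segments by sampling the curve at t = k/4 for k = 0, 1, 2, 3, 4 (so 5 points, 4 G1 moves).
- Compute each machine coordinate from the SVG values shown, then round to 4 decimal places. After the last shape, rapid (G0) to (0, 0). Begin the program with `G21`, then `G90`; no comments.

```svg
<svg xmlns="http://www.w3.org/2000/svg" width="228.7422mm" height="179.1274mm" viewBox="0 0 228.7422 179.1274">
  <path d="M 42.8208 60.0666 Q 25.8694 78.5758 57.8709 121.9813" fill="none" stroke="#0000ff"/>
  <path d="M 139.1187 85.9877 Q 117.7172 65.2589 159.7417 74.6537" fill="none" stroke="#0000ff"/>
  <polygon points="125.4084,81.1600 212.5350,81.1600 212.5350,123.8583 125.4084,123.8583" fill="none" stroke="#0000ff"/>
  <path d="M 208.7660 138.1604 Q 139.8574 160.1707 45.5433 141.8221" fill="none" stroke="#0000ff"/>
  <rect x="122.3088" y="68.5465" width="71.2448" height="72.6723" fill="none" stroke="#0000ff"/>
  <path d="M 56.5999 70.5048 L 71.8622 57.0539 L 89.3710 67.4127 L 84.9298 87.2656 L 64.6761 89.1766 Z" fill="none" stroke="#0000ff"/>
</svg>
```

viewBox `0 0 228.7422 179.1274` with mm width/height → 1 unit = 1 mm. Flip: y_m = 179.1274 − y_svg.

**Shape 1** — `<path>` quadratic bezier, stroke `#0000ff` → engrave (S284, F3184). Control points (SVG): P0=(42.8208,60.0666), P1=(25.8694,78.5758), P2=(57.8709,121.9813); sampled at t=k/4. Machine vertices: (42.8208,119.0608) → (37.4047,108.2502) → (38.1076,94.3275) → (44.9297,77.2928) → (57.8709,57.1461). Open path.

**Shape 2** — `<path>` quadratic bezier, stroke `#0000ff` → engrave (S284, F3184). Control points (SVG): P0=(139.1187,85.9877), P1=(117.7172,65.2589), P2=(159.7417,74.6537); sampled at t=k/4. Machine vertices: (139.1187,93.1397) → (132.3821,101.6214) → (133.5737,106.3376) → (142.6936,107.2884) → (159.7417,104.4737). Open path.

**Shape 3** — `<polygon>` rectangle, stroke `#0000ff` → engrave (S284, F3184). Machine vertices: (125.4084,97.9674) → (212.5350,97.9674) → (212.5350,55.2691) → (125.4084,55.2691) → (125.4084,97.9674). Closed: final G1 returns to the first vertex.

**Shape 4** — `<path>` quadratic bezier, stroke `#0000ff` → engrave (S284, F3184). Control points (SVG): P0=(208.7660,138.1604), P1=(139.8574,160.1707), P2=(45.5433,141.8221); sampled at t=k/4. Machine vertices: (208.7660,40.9670) → (172.7239,32.4843) → (133.5060,29.0464) → (91.1125,30.6534) → (45.5433,37.3053). Open path.

**Shape 5** — `<rect>` rectangle, stroke `#0000ff` → engrave (S284, F3184). Machine vertices: (122.3088,110.5809) → (193.5536,110.5809) → (193.5536,37.9086) → (122.3088,37.9086) → (122.3088,110.5809). Closed: final G1 returns to the first vertex.

**Shape 6** — `<path>` regular polygon, stroke `#0000ff` → engrave (S284, F3184). Machine vertices: (56.5999,108.6226) → (71.8622,122.0735) → (89.3710,111.7147) → (84.9298,91.8618) → (64.6761,89.9508) → (56.5999,108.6226). Closed: final G1 returns to the first vertex.

G21
G90
G0 X42.8208 Y119.0608
M3 S284
G01 X37.4047 Y108.2502 F3184
G01 X38.1076 Y94.3275 F3184
G01 X44.9297 Y77.2928 F3184
G01 X57.8709 Y57.1461 F3184
M5
G0 X139.1187 Y93.1397
M3 S284
G01 X132.3821 Y101.6214 F3184
G01 X133.5737 Y106.3376 F3184
G01 X142.6936 Y107.2884 F3184
G01 X159.7417 Y104.4737 F3184
M5
G0 X125.4084 Y97.9674
M3 S284
G01 X212.5350 Y97.9674 F3184
G01 X212.5350 Y55.2691 F3184
G01 X125.4084 Y55.2691 F3184
G01 X125.4084 Y97.9674 F3184
M5
G0 X208.7660 Y40.9670
M3 S284
G01 X172.7239 Y32.4843 F3184
G01 X133.5060 Y29.0464 F3184
G01 X91.1125 Y30.6534 F3184
G01 X45.5433 Y37.3053 F3184
M5
G0 X122.3088 Y110.5809
M3 S284
G01 X193.5536 Y110.5809 F3184
G01 X193.5536 Y37.9086 F3184
G01 X122.3088 Y37.9086 F3184
G01 X122.3088 Y110.5809 F3184
M5
G0 X56.5999 Y108.6226
M3 S284
G01 X71.8622 Y122.0735 F3184
G01 X89.3710 Y111.7147 F3184
G01 X84.9298 Y91.8618 F3184
G01 X64.6761 Y89.9508 F3184
G01 X56.5999 Y108.6226 F3184
M5
G0 X0.0000 Y0.0000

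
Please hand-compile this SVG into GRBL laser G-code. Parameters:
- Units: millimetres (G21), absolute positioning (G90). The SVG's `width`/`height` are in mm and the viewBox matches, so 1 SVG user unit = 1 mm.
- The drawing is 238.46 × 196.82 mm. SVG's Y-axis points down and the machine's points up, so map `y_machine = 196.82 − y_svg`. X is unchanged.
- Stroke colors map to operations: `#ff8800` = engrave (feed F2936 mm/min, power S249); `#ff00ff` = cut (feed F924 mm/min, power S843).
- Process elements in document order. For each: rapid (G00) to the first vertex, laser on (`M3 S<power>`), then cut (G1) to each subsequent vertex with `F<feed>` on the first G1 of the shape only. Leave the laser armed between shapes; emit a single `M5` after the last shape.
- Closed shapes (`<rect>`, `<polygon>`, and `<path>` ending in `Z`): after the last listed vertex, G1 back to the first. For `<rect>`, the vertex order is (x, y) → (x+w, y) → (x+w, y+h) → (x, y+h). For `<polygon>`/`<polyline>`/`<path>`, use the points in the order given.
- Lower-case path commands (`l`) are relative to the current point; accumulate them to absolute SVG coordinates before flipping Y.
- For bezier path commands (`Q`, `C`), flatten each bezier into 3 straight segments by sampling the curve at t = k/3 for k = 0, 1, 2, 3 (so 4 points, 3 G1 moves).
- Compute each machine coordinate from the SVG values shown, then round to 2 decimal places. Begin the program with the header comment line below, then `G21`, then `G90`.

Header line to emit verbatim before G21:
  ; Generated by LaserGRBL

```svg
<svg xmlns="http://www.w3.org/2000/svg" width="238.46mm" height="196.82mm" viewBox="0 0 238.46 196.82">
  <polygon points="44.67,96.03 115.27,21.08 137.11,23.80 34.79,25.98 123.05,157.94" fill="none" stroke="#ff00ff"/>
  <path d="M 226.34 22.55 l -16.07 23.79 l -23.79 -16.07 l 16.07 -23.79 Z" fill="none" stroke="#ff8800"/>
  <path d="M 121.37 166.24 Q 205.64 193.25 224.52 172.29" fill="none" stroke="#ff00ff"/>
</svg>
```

1 u = 1 mm; y_m = 196.82 − y.

[1] `<polygon>` closed polygon, #ff00ff→cut S843 F924: (44.67,100.79) → (115.27,175.74) → (137.11,173.02) → (34.79,170.84) → (123.05,38.88) → (44.67,100.79) (closed)

[2] `<path>` regular polygon, #ff8800→engrave S249 F2936: (226.34,174.27) → (210.27,150.48) → (186.48,166.55) → (202.55,190.34) → (226.34,174.27) (closed)

[3] `<path>` quadratic bezier, #ff00ff→cut S843 F924: (121.37,30.58) → (170.28,17.90) → (204.67,15.89) → (224.52,24.53)

; Generated by LaserGRBL
G21
G90
G00 X44.67 Y100.79
M3 S843
G1 X115.27 Y175.74 F924
G1 X137.11 Y173.02
G1 X34.79 Y170.84
G1 X123.05 Y38.88
G1 X44.67 Y100.79
G00 X226.34 Y174.27
M3 S249
G1 X210.27 Y150.48 F2936
G1 X186.48 Y166.55
G1 X202.55 Y190.34
G1 X226.34 Y174.27
G00 X121.37 Y30.58
M3 S843
G1 X170.28 Y17.90 F924
G1 X204.67 Y15.89
G1 X224.52 Y24.53
M5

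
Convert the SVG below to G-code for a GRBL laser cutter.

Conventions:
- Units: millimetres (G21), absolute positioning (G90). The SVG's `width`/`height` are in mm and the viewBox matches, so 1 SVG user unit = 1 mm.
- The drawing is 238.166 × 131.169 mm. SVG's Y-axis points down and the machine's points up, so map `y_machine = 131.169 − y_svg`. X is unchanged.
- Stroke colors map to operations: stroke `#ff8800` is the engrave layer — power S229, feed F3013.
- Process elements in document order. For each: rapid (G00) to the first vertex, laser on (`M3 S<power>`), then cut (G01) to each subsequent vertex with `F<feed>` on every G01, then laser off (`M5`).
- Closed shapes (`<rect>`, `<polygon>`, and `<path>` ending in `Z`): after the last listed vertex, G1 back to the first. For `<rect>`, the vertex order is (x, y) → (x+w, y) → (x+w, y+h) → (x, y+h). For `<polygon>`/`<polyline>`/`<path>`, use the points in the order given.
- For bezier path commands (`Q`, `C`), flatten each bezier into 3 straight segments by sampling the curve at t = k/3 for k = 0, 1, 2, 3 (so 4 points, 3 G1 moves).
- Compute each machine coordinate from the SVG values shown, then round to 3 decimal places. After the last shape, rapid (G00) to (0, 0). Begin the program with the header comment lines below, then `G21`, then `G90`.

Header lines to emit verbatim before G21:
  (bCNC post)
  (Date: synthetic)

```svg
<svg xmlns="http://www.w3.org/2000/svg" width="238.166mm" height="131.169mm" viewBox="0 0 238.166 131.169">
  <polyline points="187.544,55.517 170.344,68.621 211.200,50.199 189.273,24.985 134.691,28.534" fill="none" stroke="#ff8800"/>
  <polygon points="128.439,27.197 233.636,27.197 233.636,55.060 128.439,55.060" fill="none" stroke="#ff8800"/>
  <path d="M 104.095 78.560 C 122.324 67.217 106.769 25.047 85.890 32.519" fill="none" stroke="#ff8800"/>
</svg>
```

viewBox `0 0 238.166 131.169` with mm width/height → 1 unit = 1 mm. Flip: y_m = 131.169 − y_svg.

**Shape 1** — `<polyline>` open polyline, stroke `#ff8800` → engrave (S229, F3013). Machine vertices: (187.544,75.652) → (170.344,62.548) → (211.200,80.970) → (189.273,106.184) → (134.691,102.635). Open path.

**Shape 2** — `<polygon>` rectangle, stroke `#ff8800` → engrave (S229, F3013). Machine vertices: (128.439,103.972) → (233.636,103.972) → (233.636,76.109) → (128.439,76.109) → (128.439,103.972). Closed: final G1 returns to the first vertex.

**Shape 3** — `<path>` cubic bezier, stroke `#ff8800` → engrave (S229, F3013). Control points (SVG): P0=(104.095,78.560), P1=(122.324,67.217), P2=(106.769,25.047), P3=(85.890,32.519); sampled at t=k/3. Machine vertices: (104.095,52.609) → (112.117,71.247) → (103.940,92.555) → (85.890,98.650). Open path.

(bCNC post)
(Date: synthetic)
G21
G90
G00 X187.544 Y75.652
M3 S229
G01 X170.344 Y62.548 F3013
G01 X211.200 Y80.970 F3013
G01 X189.273 Y106.184 F3013
G01 X134.691 Y102.635 F3013
M5
G00 X128.439 Y103.972
M3 S229
G01 X233.636 Y103.972 F3013
G01 X233.636 Y76.109 F3013
G01 X128.439 Y76.109 F3013
G01 X128.439 Y103.972 F3013
M5
G00 X104.095 Y52.609
M3 S229
G01 X112.117 Y71.247 F3013
G01 X103.940 Y92.555 F3013
G01 X85.890 Y98.650 F3013
M5
G00 X0.000 Y0.000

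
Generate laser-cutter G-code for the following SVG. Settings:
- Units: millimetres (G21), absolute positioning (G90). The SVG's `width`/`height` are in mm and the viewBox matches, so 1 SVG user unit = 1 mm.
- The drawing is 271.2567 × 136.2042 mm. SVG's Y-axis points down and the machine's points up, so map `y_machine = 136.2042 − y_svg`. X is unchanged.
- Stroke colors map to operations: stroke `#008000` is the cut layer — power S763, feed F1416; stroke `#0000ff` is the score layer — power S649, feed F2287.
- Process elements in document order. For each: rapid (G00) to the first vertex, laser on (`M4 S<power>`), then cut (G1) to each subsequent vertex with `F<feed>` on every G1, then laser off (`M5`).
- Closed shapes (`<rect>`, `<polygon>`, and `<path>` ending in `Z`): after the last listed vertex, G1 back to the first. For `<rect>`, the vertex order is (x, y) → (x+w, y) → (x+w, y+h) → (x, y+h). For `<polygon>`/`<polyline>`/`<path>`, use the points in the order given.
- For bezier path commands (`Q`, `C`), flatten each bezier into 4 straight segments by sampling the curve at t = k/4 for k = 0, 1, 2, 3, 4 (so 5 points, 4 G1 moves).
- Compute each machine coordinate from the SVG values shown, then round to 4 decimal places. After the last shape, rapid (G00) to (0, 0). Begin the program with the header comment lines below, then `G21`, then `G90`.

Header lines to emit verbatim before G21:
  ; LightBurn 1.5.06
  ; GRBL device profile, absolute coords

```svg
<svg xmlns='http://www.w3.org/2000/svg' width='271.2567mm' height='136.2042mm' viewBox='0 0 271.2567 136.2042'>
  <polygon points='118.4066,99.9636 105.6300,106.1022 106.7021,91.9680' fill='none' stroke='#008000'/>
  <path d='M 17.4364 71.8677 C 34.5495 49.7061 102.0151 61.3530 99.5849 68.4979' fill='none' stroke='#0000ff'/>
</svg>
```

Since the viewBox matches the mm dimensions, user units are millimetres directly. The only transform is the Y-flip y_m = 136.2042 − y_svg.

Shape 1 is a regular polygon drawn with `<polygon>`. Its stroke #008000 means cut at S763, F1416. After flipping Y the toolpath is (118.4066,36.2406) → (105.6300,30.1020) → (106.7021,44.2362) → (118.4066,36.2406), returning to the start.

Shape 2 is a cubic bezier drawn with `<path>`. Its stroke #0000ff means score at S649, F2287. After flipping Y the toolpath is (17.4364,64.3365) → (37.8334,75.2172) → (65.8394,77.0113) → (90.1810,73.3105) → (99.5849,67.7063).

; LightBurn 1.5.06
; GRBL device profile, absolute coords
G21
G90
G00 X118.4066 Y36.2406
M4 S763
G1 X105.6300 Y30.1020 F1416
G1 X106.7021 Y44.2362 F1416
G1 X118.4066 Y36.2406 F1416
M5
G00 X17.4364 Y64.3365
M4 S649
G1 X37.8334 Y75.2172 F2287
G1 X65.8394 Y77.0113 F2287
G1 X90.1810 Y73.3105 F2287
G1 X99.5849 Y67.7063 F2287
M5
G00 X0.0000 Y0.0000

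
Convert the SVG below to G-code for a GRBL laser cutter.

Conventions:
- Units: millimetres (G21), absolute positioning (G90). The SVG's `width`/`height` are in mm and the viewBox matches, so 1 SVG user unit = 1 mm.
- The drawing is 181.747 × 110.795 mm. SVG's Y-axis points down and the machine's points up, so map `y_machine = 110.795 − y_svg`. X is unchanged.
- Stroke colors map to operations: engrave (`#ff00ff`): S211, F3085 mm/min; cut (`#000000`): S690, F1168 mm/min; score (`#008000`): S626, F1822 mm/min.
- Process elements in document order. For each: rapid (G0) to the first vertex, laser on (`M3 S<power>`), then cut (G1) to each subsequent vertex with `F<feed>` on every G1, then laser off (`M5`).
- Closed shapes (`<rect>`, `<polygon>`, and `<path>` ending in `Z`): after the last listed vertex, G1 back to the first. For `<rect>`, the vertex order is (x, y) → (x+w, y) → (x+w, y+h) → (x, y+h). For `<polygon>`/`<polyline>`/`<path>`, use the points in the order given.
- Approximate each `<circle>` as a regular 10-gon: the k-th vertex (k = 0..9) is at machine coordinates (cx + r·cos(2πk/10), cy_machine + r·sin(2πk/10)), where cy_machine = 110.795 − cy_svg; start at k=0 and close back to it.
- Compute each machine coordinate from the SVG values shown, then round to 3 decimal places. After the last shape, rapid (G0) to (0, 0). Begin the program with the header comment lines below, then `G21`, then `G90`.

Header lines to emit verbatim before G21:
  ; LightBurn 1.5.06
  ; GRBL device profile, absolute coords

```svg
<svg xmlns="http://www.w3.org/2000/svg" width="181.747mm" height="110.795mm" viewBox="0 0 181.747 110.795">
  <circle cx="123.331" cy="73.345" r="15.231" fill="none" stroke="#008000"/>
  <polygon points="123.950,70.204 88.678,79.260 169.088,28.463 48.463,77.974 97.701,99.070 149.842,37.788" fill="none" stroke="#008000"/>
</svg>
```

viewBox `0 0 181.747 110.795` with mm width/height → 1 unit = 1 mm. Flip: y_m = 110.795 − y_svg.

**Shape 1** — `<circle>` circle, stroke `#008000` → score (S626, F1822). Machine vertices: (138.562,37.450) → (135.653,46.403) → (128.038,51.936) → (118.624,51.936) → (111.009,46.403) → (108.100,37.450) → (111.009,28.497) → (118.624,22.964) → (128.038,22.964) → (135.653,28.497) → (138.562,37.450). Closed: final G1 returns to the first vertex.

**Shape 2** — `<polygon>` closed polygon, stroke `#008000` → score (S626, F1822). Machine vertices: (123.950,40.591) → (88.678,31.535) → (169.088,82.332) → (48.463,32.821) → (97.701,11.725) → (149.842,73.007) → (123.950,40.591). Closed: final G1 returns to the first vertex.

; LightBurn 1.5.06
; GRBL device profile, absolute coords
G21
G90
G0 X138.562 Y37.450
M3 S626
G1 X135.653 Y46.403 F1822
G1 X128.038 Y51.936 F1822
G1 X118.624 Y51.936 F1822
G1 X111.009 Y46.403 F1822
G1 X108.100 Y37.450 F1822
G1 X111.009 Y28.497 F1822
G1 X118.624 Y22.964 F1822
G1 X128.038 Y22.964 F1822
G1 X135.653 Y28.497 F1822
G1 X138.562 Y37.450 F1822
M5
G0 X123.950 Y40.591
M3 S626
G1 X88.678 Y31.535 F1822
G1 X169.088 Y82.332 F1822
G1 X48.463 Y32.821 F1822
G1 X97.701 Y11.725 F1822
G1 X149.842 Y73.007 F1822
G1 X123.950 Y40.591 F1822
M5
G0 X0.000 Y0.000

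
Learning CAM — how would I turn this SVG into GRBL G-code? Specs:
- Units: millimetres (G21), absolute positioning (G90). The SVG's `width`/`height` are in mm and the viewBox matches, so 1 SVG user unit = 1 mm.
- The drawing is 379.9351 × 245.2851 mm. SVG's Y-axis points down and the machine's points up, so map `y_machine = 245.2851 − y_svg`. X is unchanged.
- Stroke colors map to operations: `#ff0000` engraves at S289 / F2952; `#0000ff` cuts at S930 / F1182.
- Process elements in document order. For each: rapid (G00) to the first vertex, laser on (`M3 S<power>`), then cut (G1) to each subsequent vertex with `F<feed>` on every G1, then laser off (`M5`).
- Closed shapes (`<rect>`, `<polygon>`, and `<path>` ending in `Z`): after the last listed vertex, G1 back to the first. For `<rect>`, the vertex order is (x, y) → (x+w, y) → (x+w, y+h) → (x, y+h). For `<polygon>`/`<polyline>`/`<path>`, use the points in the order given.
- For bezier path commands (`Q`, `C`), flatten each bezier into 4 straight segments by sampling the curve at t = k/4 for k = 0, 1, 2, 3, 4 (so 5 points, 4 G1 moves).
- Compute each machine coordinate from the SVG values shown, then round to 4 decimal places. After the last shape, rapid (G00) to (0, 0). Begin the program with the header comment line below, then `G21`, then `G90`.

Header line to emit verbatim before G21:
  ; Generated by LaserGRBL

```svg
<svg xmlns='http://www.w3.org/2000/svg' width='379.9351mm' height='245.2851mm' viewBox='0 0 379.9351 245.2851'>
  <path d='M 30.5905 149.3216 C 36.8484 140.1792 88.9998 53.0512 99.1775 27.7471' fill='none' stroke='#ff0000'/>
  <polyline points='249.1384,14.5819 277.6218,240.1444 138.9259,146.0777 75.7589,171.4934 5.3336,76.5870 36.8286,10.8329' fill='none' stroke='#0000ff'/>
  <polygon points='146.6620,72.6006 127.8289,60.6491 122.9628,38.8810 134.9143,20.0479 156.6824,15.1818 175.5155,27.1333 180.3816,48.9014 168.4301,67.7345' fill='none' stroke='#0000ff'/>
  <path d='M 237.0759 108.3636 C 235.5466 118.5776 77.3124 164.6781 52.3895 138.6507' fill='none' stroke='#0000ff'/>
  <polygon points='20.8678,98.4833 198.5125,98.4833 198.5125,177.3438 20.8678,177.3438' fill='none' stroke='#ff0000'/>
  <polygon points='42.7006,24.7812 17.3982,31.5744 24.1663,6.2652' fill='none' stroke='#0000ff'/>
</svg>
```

; Generated by LaserGRBL
G21
G90
G00 X30.5905 Y95.9635
M3 S289
G1 X42.5160 Y115.2581 F2952
G1 X63.4141 Y150.6901 F2952
G1 X85.0471 Y189.1525 F2952
G1 X99.1775 Y217.5380 F2952
M5
G00 X249.1384 Y230.7032
M3 S930
G1 X277.6218 Y5.1407 F1182
G1 X138.9259 Y99.2074 F1182
G1 X75.7589 Y73.7917 F1182
G1 X5.3336 Y168.6981 F1182
G1 X36.8286 Y234.4522 F1182
M5
G00 X146.6620 Y172.6845
M3 S930
G1 X127.8289 Y184.6360 F1182
G1 X122.9628 Y206.4041 F1182
G1 X134.9143 Y225.2372 F1182
G1 X156.6824 Y230.1033 F1182
G1 X175.5155 Y218.1518 F1182
G1 X180.3816 Y196.3837 F1182
G1 X168.4301 Y177.5506 F1182
G1 X146.6620 Y172.6845 F1182
M5
G00 X237.0759 Y136.9215
M3 S930
G1 X211.0783 Y124.2200 F1182
G1 X153.5053 Y108.1874 F1182
G1 X91.5460 Y98.9501 F1182
G1 X52.3895 Y106.6344 F1182
M5
G00 X20.8678 Y146.8018
M3 S289
G1 X198.5125 Y146.8018 F2952
G1 X198.5125 Y67.9413 F2952
G1 X20.8678 Y67.9413 F2952
G1 X20.8678 Y146.8018 F2952
M5
G00 X42.7006 Y220.5039
M3 S930
G1 X17.3982 Y213.7107 F1182
G1 X24.1663 Y239.0199 F1182
G1 X42.7006 Y220.5039 F1182
M5
G00 X0.0000 Y0.0000

Since the viewBox matches the mm dimensions, user units are millimetres directly. The only transform is the Y-flip y_m = 245.2851 − y_svg.

Shape 1 is a cubic bezier drawn with `<path>`. Its stroke #ff0000 means engrave at S289, F2952. After flipping Y the toolpath is (30.5905,95.9635) → (42.5160,115.2581) → (63.4141,150.6901) → (85.0471,189.1525) → (99.1775,217.5380).

Shape 2 is a open polyline drawn with `<polyline>`. Its stroke #0000ff means cut at S930, F1182. After flipping Y the toolpath is (249.1384,230.7032) → (277.6218,5.1407) → (138.9259,99.2074) → (75.7589,73.7917) → (5.3336,168.6981) → (36.8286,234.4522).

Shape 3 is a regular polygon drawn with `<polygon>`. Its stroke #0000ff means cut at S930, F1182. After flipping Y the toolpath is (146.6620,172.6845) → (127.8289,184.6360) → (122.9628,206.4041) → (134.9143,225.2372) → (156.6824,230.1033) → (175.5155,218.1518) → (180.3816,196.3837) → (168.4301,177.5506) → (146.6620,172.6845), returning to the start.

Shape 4 is a cubic bezier drawn with `<path>`. Its stroke #0000ff means cut at S930, F1182. After flipping Y the toolpath is (237.0759,136.9215) → (211.0783,124.2200) → (153.5053,108.1874) → (91.5460,98.9501) → (52.3895,106.6344).

Shape 5 is a rectangle drawn with `<polygon>`. Its stroke #ff0000 means engrave at S289, F2952. After flipping Y the toolpath is (20.8678,146.8018) → (198.5125,146.8018) → (198.5125,67.9413) → (20.8678,67.9413) → (20.8678,146.8018), returning to the start.

Shape 6 is a regular polygon drawn with `<polygon>`. Its stroke #0000ff means cut at S930, F1182. After flipping Y the toolpath is (42.7006,220.5039) → (17.3982,213.7107) → (24.1663,239.0199) → (42.7006,220.5039), returning to the start.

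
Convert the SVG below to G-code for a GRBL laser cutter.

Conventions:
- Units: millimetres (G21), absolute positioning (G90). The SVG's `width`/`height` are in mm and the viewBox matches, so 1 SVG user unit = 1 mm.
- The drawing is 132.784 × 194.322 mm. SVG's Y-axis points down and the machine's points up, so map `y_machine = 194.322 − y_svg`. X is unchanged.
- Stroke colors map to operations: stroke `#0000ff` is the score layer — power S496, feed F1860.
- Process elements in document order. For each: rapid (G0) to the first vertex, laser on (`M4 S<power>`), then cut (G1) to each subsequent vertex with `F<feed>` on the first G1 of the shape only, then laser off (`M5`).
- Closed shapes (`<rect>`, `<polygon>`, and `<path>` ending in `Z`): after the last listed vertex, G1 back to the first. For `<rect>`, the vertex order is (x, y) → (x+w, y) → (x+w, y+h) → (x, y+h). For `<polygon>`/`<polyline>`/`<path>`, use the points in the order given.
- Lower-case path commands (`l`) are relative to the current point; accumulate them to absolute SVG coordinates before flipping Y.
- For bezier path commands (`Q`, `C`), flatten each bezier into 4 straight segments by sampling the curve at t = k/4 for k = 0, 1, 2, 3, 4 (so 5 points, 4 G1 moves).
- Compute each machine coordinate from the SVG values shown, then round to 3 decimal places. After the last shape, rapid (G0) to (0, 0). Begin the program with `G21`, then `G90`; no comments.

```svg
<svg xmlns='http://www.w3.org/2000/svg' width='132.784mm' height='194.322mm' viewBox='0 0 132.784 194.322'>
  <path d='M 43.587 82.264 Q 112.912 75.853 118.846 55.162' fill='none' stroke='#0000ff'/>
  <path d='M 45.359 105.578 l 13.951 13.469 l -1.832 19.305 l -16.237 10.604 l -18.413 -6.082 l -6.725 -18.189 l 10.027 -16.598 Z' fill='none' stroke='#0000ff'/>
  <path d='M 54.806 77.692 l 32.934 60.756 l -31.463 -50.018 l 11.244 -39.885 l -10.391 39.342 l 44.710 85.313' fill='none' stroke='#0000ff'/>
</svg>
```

viewBox `0 0 132.784 194.322` with mm width/height → 1 unit = 1 mm. Flip: y_m = 194.322 − y_svg.

**Shape 1** — `<path>` quadratic bezier, stroke `#0000ff` → score (S496, F1860). Control points (SVG): P0=(43.587,82.264), P1=(112.912,75.853), P2=(118.846,55.162); sampled at t=k/4. Machine vertices: (43.587,112.058) → (74.288,116.156) → (97.064,122.039) → (111.917,129.707) → (118.846,139.160). Open path.

**Shape 2** — `<path>` regular polygon, stroke `#0000ff` → score (S496, F1860). Machine vertices: (45.359,88.744) → (59.310,75.275) → (57.478,55.970) → (41.241,45.366) → (22.828,51.448) → (16.103,69.637) → (26.130,86.235) → (45.359,88.744). Closed: final G1 returns to the first vertex.

**Shape 3** — `<path>` open polyline, stroke `#0000ff` → score (S496, F1860). Machine vertices: (54.806,116.630) → (87.740,55.874) → (56.277,105.892) → (67.521,145.777) → (57.130,106.435) → (101.840,21.122). Open path.

G21
G90
G0 X43.587 Y112.058
M4 S496
G1 X74.288 Y116.156 F1860
G1 X97.064 Y122.039
G1 X111.917 Y129.707
G1 X118.846 Y139.160
M5
G0 X45.359 Y88.744
M4 S496
G1 X59.310 Y75.275 F1860
G1 X57.478 Y55.970
G1 X41.241 Y45.366
G1 X22.828 Y51.448
G1 X16.103 Y69.637
G1 X26.130 Y86.235
G1 X45.359 Y88.744
M5
G0 X54.806 Y116.630
M4 S496
G1 X87.740 Y55.874 F1860
G1 X56.277 Y105.892
G1 X67.521 Y145.777
G1 X57.130 Y106.435
G1 X101.840 Y21.122
M5
G0 X0.000 Y0.000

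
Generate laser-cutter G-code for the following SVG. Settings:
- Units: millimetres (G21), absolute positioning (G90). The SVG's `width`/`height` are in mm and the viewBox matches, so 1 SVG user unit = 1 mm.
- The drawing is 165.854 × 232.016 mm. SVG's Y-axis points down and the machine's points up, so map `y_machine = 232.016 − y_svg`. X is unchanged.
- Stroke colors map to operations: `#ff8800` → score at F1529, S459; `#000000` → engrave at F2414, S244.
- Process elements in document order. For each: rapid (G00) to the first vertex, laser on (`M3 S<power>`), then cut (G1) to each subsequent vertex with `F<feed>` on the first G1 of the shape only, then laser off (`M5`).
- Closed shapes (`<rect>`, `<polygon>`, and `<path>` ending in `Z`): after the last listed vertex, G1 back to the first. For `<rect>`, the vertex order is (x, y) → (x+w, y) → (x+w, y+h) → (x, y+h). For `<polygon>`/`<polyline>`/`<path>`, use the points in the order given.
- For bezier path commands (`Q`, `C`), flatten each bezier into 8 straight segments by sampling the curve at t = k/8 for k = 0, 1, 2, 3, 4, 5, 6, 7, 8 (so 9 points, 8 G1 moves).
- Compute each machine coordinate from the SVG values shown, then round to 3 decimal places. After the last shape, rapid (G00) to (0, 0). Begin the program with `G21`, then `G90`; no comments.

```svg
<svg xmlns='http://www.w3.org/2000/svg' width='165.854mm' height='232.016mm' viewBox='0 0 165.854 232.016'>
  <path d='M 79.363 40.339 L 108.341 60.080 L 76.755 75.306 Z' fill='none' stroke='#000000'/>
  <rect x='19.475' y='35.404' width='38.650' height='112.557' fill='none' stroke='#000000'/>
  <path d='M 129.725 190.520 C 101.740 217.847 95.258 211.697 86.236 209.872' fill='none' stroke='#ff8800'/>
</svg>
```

1 u = 1 mm; y_m = 232.016 − y.

[1] `<path>` regular polygon, #000000→engrave S244 F2414: (79.363,191.677) → (108.341,171.936) → (76.755,156.710) → (79.363,191.677) (closed)

[2] `<rect>` rectangle, #000000→engrave S244 F2414: (19.475,196.612) → (58.125,196.612) → (58.125,84.055) → (19.475,84.055) → (19.475,196.612) (closed)

[3] `<path>` cubic bezier, #ff8800→score S459 F1529: (129.725,41.496) → (120.192,32.744) → (112.392,26.687) → (106.046,22.883) → (100.869,20.888) → (96.582,20.260) → (92.902,20.555) → (89.547,21.331) → (86.236,22.144)

G21
G90
G00 X79.363 Y191.677
M3 S244
G1 X108.341 Y171.936 F2414
G1 X76.755 Y156.710
G1 X79.363 Y191.677
M5
G00 X19.475 Y196.612
M3 S244
G1 X58.125 Y196.612 F2414
G1 X58.125 Y84.055
G1 X19.475 Y84.055
G1 X19.475 Y196.612
M5
G00 X129.725 Y41.496
M3 S459
G1 X120.192 Y32.744 F1529
G1 X112.392 Y26.687
G1 X106.046 Y22.883
G1 X100.869 Y20.888
G1 X96.582 Y20.260
G1 X92.902 Y20.555
G1 X89.547 Y21.331
G1 X86.236 Y22.144
M5
G00 X0.000 Y0.000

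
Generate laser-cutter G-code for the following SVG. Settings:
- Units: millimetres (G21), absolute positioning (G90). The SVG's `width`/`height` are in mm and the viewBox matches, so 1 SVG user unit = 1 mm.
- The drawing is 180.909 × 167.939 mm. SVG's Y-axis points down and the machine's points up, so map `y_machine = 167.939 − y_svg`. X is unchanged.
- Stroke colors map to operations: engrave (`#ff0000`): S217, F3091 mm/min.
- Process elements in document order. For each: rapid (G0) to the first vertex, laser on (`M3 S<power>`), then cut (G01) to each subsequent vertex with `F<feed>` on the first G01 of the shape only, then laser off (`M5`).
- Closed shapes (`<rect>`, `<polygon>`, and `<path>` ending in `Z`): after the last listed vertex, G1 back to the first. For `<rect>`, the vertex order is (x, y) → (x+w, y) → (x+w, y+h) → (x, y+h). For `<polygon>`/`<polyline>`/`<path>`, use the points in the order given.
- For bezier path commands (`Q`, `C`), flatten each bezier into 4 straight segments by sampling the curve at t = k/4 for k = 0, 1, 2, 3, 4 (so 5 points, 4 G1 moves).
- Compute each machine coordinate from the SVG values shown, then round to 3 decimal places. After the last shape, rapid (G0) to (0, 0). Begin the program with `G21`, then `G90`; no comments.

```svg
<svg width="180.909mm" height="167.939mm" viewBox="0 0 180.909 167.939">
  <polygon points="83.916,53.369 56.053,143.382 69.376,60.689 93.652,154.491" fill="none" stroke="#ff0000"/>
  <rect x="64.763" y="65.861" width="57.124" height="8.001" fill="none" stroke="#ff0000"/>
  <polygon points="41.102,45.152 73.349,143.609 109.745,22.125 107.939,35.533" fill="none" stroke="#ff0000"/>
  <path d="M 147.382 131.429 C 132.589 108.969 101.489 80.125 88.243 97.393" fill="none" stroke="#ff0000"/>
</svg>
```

G21
G90
G0 X83.916 Y114.570
M3 S217
G01 X56.053 Y24.557 F3091
G01 X69.376 Y107.250
G01 X93.652 Y13.448
G01 X83.916 Y114.570
M5
G0 X64.763 Y102.078
M3 S217
G01 X121.887 Y102.078 F3091
G01 X121.887 Y94.077
G01 X64.763 Y94.077
G01 X64.763 Y102.078
M5
G0 X41.102 Y122.787
M3 S217
G01 X73.349 Y24.330 F3091
G01 X109.745 Y145.814
G01 X107.939 Y132.406
G01 X41.102 Y122.787
M5
G0 X147.382 Y36.510
M3 S217
G01 X133.763 Y53.732 F3091
G01 X117.232 Y68.426
G01 X100.991 Y75.671
G01 X88.243 Y70.546
M5
G0 X0.000 Y0.000

Since the viewBox matches the mm dimensions, user units are millimetres directly. The only transform is the Y-flip y_m = 167.939 − y_svg.

Shape 1 is a closed polygon drawn with `<polygon>`. Its stroke #ff0000 means engrave at S217, F3091. After flipping Y the toolpath is (83.916,114.570) → (56.053,24.557) → (69.376,107.250) → (93.652,13.448) → (83.916,114.570), returning to the start.

Shape 2 is a rectangle drawn with `<rect>`. Its stroke #ff0000 means engrave at S217, F3091. After flipping Y the toolpath is (64.763,102.078) → (121.887,102.078) → (121.887,94.077) → (64.763,94.077) → (64.763,102.078), returning to the start.

Shape 3 is a closed polygon drawn with `<polygon>`. Its stroke #ff0000 means engrave at S217, F3091. After flipping Y the toolpath is (41.102,122.787) → (73.349,24.330) → (109.745,145.814) → (107.939,132.406) → (41.102,122.787), returning to the start.

Shape 4 is a cubic bezier drawn with `<path>`. Its stroke #ff0000 means engrave at S217, F3091. After flipping Y the toolpath is (147.382,36.510) → (133.763,53.732) → (117.232,68.426) → (100.991,75.671) → (88.243,70.546).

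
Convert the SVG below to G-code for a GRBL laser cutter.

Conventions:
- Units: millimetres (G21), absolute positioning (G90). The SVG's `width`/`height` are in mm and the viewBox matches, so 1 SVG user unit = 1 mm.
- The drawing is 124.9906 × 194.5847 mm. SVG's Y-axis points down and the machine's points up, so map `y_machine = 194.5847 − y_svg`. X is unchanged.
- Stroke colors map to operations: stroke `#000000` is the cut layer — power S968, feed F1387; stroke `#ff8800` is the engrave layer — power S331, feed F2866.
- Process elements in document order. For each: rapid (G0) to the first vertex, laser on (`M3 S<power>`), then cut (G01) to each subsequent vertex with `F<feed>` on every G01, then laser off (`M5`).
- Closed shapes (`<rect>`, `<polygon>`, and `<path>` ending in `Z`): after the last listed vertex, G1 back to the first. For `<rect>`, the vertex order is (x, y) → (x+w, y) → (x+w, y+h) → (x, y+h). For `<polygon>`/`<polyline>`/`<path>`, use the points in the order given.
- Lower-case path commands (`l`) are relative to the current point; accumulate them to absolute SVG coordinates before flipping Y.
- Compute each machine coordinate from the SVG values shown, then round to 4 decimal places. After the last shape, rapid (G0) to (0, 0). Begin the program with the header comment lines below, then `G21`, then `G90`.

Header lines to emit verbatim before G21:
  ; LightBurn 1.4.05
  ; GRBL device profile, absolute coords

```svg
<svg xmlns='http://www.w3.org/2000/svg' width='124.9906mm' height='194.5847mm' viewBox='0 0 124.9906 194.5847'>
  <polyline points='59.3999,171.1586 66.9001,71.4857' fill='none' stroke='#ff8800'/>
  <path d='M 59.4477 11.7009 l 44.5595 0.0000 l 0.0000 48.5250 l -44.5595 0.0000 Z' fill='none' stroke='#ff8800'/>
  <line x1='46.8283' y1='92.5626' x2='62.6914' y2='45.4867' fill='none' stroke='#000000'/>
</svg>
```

; LightBurn 1.4.05
; GRBL device profile, absolute coords
G21
G90
G0 X59.3999 Y23.4261
M3 S331
G01 X66.9001 Y123.0990 F2866
M5
G0 X59.4477 Y182.8838
M3 S331
G01 X104.0072 Y182.8838 F2866
G01 X104.0072 Y134.3588 F2866
G01 X59.4477 Y134.3588 F2866
G01 X59.4477 Y182.8838 F2866
M5
G0 X46.8283 Y102.0221
M3 S968
G01 X62.6914 Y149.0980 F1387
M5
G0 X0.0000 Y0.0000

viewBox `0 0 124.9906 194.5847` with mm width/height → 1 unit = 1 mm. Flip: y_m = 194.5847 − y_svg.

**Shape 1** — `<polyline>` line segment, stroke `#ff8800` → engrave (S331, F2866). Machine vertices: (59.3999,23.4261) → (66.9001,123.0990). Open path.

**Shape 2** — `<path>` rectangle, stroke `#ff8800` → engrave (S331, F2866). Machine vertices: (59.4477,182.8838) → (104.0072,182.8838) → (104.0072,134.3588) → (59.4477,134.3588) → (59.4477,182.8838). Closed: final G1 returns to the first vertex.

**Shape 3** — `<line>` line segment, stroke `#000000` → cut (S968, F1387). Machine vertices: (46.8283,102.0221) → (62.6914,149.0980). Open path.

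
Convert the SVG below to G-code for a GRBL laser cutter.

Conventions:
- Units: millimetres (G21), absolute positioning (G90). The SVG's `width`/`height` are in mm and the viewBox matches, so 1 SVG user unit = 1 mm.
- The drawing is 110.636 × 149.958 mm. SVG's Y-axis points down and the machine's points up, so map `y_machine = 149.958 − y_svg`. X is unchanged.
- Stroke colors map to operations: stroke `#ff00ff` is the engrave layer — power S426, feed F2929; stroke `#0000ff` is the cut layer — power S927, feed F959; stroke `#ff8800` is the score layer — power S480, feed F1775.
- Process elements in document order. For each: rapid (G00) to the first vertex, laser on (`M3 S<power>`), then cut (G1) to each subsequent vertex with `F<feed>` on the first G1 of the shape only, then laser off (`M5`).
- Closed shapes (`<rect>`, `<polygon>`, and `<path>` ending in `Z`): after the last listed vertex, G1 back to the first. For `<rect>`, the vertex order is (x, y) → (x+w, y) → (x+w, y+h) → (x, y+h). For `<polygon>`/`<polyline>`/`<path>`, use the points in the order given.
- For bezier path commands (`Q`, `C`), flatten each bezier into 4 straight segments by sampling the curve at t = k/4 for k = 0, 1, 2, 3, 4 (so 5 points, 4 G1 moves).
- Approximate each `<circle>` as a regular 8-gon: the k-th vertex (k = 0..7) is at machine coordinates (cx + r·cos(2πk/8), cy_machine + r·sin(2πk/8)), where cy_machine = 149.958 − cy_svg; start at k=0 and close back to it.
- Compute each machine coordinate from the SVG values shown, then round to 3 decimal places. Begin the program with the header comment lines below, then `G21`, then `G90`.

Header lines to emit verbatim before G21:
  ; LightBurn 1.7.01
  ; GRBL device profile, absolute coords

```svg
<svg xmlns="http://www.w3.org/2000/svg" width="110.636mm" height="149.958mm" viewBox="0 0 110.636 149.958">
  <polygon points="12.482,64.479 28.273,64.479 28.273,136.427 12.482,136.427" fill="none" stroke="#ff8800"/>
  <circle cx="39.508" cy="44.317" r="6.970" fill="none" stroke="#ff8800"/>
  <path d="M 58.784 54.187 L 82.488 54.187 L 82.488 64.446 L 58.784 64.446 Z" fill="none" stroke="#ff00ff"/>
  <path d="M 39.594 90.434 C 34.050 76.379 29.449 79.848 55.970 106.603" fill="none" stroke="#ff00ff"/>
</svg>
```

1 u = 1 mm; y_m = 149.958 − y.

[1] `<polygon>` rectangle, #ff8800→score S480 F1775: (12.482,85.479) → (28.273,85.479) → (28.273,13.531) → (12.482,13.531) → (12.482,85.479) (closed)

[2] `<circle>` circle, #ff8800→score S480 F1775: (46.478,105.641) → (44.437,110.570) → (39.508,112.611) → (34.579,110.570) → (32.538,105.641) → (34.579,100.712) → (39.508,98.671) → (44.437,100.712) → (46.478,105.641) (closed)

[3] `<path>` rectangle, #ff00ff→engrave S426 F2929: (58.784,95.771) → (82.488,95.771) → (82.488,85.512) → (58.784,85.512) → (58.784,95.771) (closed)

[4] `<path>` cubic bezier, #ff00ff→engrave S426 F2929: (39.594,59.524) → (36.084,66.689) → (35.758,66.743) → (41.443,59.145) → (55.970,43.355)

; LightBurn 1.7.01
; GRBL device profile, absolute coords
G21
G90
G00 X12.482 Y85.479
M3 S480
G1 X28.273 Y85.479 F1775
G1 X28.273 Y13.531
G1 X12.482 Y13.531
G1 X12.482 Y85.479
M5
G00 X46.478 Y105.641
M3 S480
G1 X44.437 Y110.570 F1775
G1 X39.508 Y112.611
G1 X34.579 Y110.570
G1 X32.538 Y105.641
G1 X34.579 Y100.712
G1 X39.508 Y98.671
G1 X44.437 Y100.712
G1 X46.478 Y105.641
M5
G00 X58.784 Y95.771
M3 S426
G1 X82.488 Y95.771 F2929
G1 X82.488 Y85.512
G1 X58.784 Y85.512
G1 X58.784 Y95.771
M5
G00 X39.594 Y59.524
M3 S426
G1 X36.084 Y66.689 F2929
G1 X35.758 Y66.743
G1 X41.443 Y59.145
G1 X55.970 Y43.355
M5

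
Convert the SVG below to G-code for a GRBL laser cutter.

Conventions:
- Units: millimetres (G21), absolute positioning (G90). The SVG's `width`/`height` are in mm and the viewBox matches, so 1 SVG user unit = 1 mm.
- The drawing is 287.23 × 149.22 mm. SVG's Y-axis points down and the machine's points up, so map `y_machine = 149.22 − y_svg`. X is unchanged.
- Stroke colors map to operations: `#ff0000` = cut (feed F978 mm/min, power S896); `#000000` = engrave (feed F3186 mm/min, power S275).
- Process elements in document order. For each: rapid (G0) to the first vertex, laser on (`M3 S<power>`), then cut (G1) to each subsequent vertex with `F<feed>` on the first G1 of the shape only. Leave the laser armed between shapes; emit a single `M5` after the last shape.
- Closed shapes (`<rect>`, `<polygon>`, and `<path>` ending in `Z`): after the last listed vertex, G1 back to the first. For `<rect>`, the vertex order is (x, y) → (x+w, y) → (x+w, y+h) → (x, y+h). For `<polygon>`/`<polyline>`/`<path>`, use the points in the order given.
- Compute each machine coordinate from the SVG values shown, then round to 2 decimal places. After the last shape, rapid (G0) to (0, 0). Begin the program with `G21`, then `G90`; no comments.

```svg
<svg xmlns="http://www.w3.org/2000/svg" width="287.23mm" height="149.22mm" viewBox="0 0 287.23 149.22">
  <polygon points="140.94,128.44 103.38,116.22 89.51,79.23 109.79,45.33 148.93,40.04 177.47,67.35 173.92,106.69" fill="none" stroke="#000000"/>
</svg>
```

G21
G90
G0 X140.94 Y20.78
M3 S275
G1 X103.38 Y33.00 F3186
G1 X89.51 Y69.99
G1 X109.79 Y103.89
G1 X148.93 Y109.18
G1 X177.47 Y81.87
G1 X173.92 Y42.53
G1 X140.94 Y20.78
M5
G0 X0.00 Y0.00

viewBox `0 0 287.23 149.22` with mm width/height → 1 unit = 1 mm. Flip: y_m = 149.22 − y_svg.

**Shape 1** — `<polygon>` regular polygon, stroke `#000000` → engrave (S275, F3186). Machine vertices: (140.94,20.78) → (103.38,33.00) → (89.51,69.99) → (109.79,103.89) → (148.93,109.18) → (177.47,81.87) → (173.92,42.53) → (140.94,20.78). Closed: final G1 returns to the first vertex.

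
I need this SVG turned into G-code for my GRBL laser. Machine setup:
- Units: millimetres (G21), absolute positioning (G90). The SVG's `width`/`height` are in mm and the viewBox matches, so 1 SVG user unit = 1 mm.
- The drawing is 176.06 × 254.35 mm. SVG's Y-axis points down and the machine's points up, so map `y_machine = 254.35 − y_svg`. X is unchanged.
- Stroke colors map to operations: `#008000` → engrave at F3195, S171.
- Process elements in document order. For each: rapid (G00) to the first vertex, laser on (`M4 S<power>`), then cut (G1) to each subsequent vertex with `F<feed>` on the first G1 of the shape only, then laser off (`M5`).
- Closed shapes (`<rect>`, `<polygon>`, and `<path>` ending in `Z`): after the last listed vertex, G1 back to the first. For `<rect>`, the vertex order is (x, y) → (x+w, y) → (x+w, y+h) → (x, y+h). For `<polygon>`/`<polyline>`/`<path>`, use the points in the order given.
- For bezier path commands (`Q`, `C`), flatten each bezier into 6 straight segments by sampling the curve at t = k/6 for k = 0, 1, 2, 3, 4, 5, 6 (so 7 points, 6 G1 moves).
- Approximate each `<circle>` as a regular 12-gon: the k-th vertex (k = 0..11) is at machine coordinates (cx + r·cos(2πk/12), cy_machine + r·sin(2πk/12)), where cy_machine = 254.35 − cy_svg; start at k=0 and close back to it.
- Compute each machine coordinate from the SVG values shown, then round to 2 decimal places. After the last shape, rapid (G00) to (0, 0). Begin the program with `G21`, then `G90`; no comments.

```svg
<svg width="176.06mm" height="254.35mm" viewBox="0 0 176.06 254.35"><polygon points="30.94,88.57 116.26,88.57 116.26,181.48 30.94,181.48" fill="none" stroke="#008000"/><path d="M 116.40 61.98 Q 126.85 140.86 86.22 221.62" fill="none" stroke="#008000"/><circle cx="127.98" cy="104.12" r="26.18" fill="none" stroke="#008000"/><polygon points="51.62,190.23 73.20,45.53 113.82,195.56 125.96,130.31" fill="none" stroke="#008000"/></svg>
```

1 u = 1 mm; y_m = 254.35 − y.

[1] `<polygon>` rectangle, #008000→engrave S171 F3195: (30.94,165.78) → (116.26,165.78) → (116.26,72.87) → (30.94,72.87) → (30.94,165.78) (closed)

[2] `<path>` quadratic bezier, #008000→engrave S171 F3195: (116.40,192.37) → (118.46,166.02) → (117.69,139.57) → (114.08,113.02) → (107.63,86.36) → (98.34,59.60) → (86.22,32.73)

[3] `<circle>` circle, #008000→engrave S171 F3195: (154.16,150.23) → (150.65,163.32) → (141.07,172.90) → (127.98,176.41) → (114.89,172.90) → (105.31,163.32) → (101.80,150.23) → (105.31,137.14) → (114.89,127.56) → (127.98,124.05) → (141.07,127.56) → (150.65,137.14) → (154.16,150.23) (closed)

[4] `<polygon>` closed polygon, #008000→engrave S171 F3195: (51.62,64.12) → (73.20,208.82) → (113.82,58.79) → (125.96,124.04) → (51.62,64.12) (closed)

G21
G90
G00 X30.94 Y165.78
M4 S171
G1 X116.26 Y165.78 F3195
G1 X116.26 Y72.87
G1 X30.94 Y72.87
G1 X30.94 Y165.78
M5
G00 X116.40 Y192.37
M4 S171
G1 X118.46 Y166.02 F3195
G1 X117.69 Y139.57
G1 X114.08 Y113.02
G1 X107.63 Y86.36
G1 X98.34 Y59.60
G1 X86.22 Y32.73
M5
G00 X154.16 Y150.23
M4 S171
G1 X150.65 Y163.32 F3195
G1 X141.07 Y172.90
G1 X127.98 Y176.41
G1 X114.89 Y172.90
G1 X105.31 Y163.32
G1 X101.80 Y150.23
G1 X105.31 Y137.14
G1 X114.89 Y127.56
G1 X127.98 Y124.05
G1 X141.07 Y127.56
G1 X150.65 Y137.14
G1 X154.16 Y150.23
M5
G00 X51.62 Y64.12
M4 S171
G1 X73.20 Y208.82 F3195
G1 X113.82 Y58.79
G1 X125.96 Y124.04
G1 X51.62 Y64.12
M5
G00 X0.00 Y0.00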